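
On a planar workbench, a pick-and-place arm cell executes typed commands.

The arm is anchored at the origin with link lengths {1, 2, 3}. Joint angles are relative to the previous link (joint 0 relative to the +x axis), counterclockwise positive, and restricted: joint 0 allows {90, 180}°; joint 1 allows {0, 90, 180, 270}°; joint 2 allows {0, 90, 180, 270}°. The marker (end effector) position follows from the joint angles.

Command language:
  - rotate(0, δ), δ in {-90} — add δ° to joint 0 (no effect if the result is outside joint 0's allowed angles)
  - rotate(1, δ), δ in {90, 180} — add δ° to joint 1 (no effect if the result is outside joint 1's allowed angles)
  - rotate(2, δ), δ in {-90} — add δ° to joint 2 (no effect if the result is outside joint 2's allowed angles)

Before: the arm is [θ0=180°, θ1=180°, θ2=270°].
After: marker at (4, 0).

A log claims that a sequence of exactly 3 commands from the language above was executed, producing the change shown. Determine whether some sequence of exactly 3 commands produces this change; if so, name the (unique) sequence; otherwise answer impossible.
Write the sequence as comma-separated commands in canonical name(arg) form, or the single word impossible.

start: [θ0=180°, θ1=180°, θ2=270°]
step 1 (rotate(2, -90)): [θ0=180°, θ1=180°, θ2=180°]
step 2 (rotate(2, -90)): [θ0=180°, θ1=180°, θ2=90°]
step 3 (rotate(2, -90)): [θ0=180°, θ1=180°, θ2=0°]
no other 3-command option fits: unique.

rotate(2, -90), rotate(2, -90), rotate(2, -90)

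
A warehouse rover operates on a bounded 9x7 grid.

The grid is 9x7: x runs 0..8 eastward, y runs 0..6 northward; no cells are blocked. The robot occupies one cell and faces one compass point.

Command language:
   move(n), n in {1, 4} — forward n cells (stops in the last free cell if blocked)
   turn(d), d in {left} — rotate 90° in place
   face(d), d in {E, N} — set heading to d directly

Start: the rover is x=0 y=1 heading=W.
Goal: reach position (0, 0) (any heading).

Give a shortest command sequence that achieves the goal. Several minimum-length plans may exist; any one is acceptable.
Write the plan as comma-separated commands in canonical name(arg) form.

start: x=0 y=1 heading=W
1. turn(left) → x=0 y=1 heading=S
2. move(4) → x=0 y=0 heading=S
minimal: 2 command(s), checked below 2.

turn(left), move(4)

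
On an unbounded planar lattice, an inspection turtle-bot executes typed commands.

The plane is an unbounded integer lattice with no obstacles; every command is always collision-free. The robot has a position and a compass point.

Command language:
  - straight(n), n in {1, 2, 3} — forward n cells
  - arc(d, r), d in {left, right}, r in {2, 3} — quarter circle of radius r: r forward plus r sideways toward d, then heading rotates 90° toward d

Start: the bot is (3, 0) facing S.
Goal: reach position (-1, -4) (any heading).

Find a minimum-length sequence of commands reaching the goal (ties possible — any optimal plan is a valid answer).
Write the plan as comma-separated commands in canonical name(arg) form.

from: (3, 0) facing S
1. arc(right, 2) → (1, -2) facing W
2. arc(left, 2) → (-1, -4) facing S
minimal: 2 command(s), checked below 2.

arc(right, 2), arc(left, 2)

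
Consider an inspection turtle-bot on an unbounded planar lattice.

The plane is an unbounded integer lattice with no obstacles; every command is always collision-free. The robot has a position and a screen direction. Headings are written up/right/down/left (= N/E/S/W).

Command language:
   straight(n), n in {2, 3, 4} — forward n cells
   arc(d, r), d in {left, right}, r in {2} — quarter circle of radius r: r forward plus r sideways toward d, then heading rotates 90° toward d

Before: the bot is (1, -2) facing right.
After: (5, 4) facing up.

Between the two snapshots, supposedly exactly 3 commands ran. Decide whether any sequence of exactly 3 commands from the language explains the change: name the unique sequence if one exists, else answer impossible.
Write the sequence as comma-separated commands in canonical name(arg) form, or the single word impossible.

straight(2), arc(left, 2), straight(4)

key: running straight(4) before straight(2) would end elsewhere — order is forced
initial: (1, -2) facing right
step 1 (straight(2)): (3, -2) facing right
step 2 (arc(left, 2)): (5, 0) facing up
step 3 (straight(4)): (5, 4) facing up
uniquely the one of 125 3-step routes that fits.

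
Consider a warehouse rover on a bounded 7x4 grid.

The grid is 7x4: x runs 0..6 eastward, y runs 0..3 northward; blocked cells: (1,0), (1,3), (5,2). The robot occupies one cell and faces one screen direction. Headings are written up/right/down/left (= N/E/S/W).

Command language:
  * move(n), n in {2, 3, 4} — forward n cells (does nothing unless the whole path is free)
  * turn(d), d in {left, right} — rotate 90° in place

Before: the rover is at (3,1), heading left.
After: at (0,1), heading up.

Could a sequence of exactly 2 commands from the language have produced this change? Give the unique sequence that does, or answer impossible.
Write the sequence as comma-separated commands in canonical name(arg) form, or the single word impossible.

key: order matters: swapping move(3) and turn(right) lands elsewhere
t0: at (3,1), heading left
1. move(3) → at (0,1), heading left
2. turn(right) → at (0,1), heading up
all 25 alternatives checked — unique.

move(3), turn(right)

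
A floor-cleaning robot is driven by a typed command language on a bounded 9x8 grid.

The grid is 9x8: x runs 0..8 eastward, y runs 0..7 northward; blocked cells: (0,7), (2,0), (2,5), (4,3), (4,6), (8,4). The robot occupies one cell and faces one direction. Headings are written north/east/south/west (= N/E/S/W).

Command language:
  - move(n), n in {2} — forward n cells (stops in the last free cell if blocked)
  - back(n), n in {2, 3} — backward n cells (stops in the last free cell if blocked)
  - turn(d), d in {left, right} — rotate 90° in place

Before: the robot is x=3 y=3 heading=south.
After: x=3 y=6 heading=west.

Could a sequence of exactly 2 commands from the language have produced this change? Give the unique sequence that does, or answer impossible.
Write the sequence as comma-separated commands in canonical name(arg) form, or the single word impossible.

back(3), turn(right)

key: order matters: swapping back(3) and turn(right) lands elsewhere
initial: x=3 y=3 heading=south
t=1 back(3) ⇒ x=3 y=6 heading=south
t=2 turn(right) ⇒ x=3 y=6 heading=west
no rival 2-sequence matches.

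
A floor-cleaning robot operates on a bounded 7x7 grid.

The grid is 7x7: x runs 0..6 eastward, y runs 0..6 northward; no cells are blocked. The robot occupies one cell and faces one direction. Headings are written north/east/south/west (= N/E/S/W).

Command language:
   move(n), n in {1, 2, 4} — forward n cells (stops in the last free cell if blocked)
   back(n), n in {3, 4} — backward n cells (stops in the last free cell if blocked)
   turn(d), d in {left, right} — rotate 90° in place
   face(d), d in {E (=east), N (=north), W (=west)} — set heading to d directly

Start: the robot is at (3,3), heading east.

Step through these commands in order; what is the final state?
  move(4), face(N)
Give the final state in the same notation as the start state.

initial: at (3,3), heading east
t=1 move(4) ⇒ at (6,3), heading east
t=2 face(N) ⇒ at (6,3), heading north

at (6,3), heading north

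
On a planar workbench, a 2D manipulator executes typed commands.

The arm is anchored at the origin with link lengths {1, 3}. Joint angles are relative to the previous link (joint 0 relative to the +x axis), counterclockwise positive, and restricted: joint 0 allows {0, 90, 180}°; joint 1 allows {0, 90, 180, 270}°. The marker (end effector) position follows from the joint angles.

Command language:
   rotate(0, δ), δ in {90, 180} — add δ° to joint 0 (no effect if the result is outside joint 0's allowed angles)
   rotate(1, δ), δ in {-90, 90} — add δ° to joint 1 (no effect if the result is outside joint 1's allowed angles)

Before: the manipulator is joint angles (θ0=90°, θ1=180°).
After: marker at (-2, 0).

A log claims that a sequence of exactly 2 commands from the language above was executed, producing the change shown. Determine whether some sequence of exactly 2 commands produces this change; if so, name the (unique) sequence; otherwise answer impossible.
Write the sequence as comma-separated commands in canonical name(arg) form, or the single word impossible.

key: order matters: swapping rotate(0, 90) and rotate(0, 180) lands elsewhere
start: joint angles (θ0=90°, θ1=180°)
1. rotate(0, 90) → joint angles (θ0=180°, θ1=180°)
2. rotate(0, 180) → joint angles (θ0=0°, θ1=180°)
no rival 2-sequence matches.

rotate(0, 90), rotate(0, 180)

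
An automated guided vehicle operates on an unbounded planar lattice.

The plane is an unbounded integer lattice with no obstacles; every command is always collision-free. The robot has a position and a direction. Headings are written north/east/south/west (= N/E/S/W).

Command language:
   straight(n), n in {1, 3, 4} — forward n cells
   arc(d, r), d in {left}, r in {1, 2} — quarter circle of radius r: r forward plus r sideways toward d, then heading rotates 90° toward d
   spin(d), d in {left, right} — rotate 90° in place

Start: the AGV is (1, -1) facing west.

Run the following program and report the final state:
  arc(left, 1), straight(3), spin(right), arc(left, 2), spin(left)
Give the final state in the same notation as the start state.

begin: (1, -1) facing west
1. arc(left, 1) → (0, -2) facing south
2. straight(3) → (0, -5) facing south
3. spin(right) → (0, -5) facing west
4. arc(left, 2) → (-2, -7) facing south
5. spin(left) → (-2, -7) facing east

(-2, -7) facing east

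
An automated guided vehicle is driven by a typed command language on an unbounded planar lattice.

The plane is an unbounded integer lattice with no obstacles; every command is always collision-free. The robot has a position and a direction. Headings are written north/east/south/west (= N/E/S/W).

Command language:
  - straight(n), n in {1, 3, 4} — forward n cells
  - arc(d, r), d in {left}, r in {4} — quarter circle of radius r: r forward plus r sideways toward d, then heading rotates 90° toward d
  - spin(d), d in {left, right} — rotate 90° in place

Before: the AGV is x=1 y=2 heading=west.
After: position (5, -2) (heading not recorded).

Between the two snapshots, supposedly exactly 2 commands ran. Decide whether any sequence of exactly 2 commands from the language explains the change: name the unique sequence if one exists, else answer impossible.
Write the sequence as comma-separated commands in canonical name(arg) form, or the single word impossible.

key: order matters: swapping spin(left) and arc(left, 4) lands elsewhere
start: x=1 y=2 heading=west
[1] after spin(left): x=1 y=2 heading=south
[2] after arc(left, 4): x=5 y=-2 heading=east
uniquely the one of 36 2-step routes that fits.

spin(left), arc(left, 4)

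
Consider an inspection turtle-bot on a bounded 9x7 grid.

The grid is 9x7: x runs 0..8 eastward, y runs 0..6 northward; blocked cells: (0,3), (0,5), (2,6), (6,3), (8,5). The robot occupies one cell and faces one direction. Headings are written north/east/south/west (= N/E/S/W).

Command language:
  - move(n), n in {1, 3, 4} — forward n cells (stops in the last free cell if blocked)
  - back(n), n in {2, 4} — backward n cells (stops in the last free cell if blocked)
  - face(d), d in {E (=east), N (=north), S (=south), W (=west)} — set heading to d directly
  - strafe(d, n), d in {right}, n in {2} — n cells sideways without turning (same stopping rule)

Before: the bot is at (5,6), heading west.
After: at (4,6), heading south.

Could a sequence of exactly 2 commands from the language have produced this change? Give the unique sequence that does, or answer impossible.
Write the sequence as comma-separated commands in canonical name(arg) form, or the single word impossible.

move(1), face(S)

key: running face(S) before move(1) would end elsewhere — order is forced
start: at (5,6), heading west
step 1 (move(1)): at (4,6), heading west
step 2 (face(S)): at (4,6), heading south
no other 2-command option fits: unique.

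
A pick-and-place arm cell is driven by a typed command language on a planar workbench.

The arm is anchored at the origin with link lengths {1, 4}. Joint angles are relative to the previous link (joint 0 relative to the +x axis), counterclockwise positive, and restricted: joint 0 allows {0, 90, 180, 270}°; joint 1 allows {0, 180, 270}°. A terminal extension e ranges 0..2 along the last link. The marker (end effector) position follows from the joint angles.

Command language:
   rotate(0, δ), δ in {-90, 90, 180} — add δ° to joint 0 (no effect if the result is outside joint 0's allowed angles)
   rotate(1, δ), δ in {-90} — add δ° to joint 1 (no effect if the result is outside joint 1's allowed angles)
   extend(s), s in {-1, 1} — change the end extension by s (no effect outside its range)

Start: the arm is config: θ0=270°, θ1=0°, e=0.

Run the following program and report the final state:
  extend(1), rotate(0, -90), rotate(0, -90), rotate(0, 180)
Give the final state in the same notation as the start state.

t0: config: θ0=270°, θ1=0°, e=0
t=1 extend(1) ⇒ config: θ0=270°, θ1=0°, e=1
t=2 rotate(0, -90) ⇒ config: θ0=180°, θ1=0°, e=1
t=3 rotate(0, -90) ⇒ config: θ0=90°, θ1=0°, e=1
t=4 rotate(0, 180) ⇒ config: θ0=270°, θ1=0°, e=1

config: θ0=270°, θ1=0°, e=1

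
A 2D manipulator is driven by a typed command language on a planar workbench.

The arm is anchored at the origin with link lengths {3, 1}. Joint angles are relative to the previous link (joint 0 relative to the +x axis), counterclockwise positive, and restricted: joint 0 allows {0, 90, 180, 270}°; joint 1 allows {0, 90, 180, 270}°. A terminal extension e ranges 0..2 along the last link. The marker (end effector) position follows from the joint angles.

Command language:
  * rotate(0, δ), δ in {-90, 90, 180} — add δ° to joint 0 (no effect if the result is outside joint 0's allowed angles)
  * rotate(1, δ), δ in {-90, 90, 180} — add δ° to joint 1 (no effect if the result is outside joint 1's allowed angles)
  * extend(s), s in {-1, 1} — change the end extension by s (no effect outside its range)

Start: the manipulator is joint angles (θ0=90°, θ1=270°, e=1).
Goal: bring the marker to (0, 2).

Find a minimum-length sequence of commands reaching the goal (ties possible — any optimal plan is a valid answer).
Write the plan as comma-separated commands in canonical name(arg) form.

rotate(1, -90), extend(-1)

initial: joint angles (θ0=90°, θ1=270°, e=1)
1. rotate(1, -90) → joint angles (θ0=90°, θ1=180°, e=1)
2. extend(-1) → joint angles (θ0=90°, θ1=180°, e=0)
minimal: 2 command(s), checked below 2.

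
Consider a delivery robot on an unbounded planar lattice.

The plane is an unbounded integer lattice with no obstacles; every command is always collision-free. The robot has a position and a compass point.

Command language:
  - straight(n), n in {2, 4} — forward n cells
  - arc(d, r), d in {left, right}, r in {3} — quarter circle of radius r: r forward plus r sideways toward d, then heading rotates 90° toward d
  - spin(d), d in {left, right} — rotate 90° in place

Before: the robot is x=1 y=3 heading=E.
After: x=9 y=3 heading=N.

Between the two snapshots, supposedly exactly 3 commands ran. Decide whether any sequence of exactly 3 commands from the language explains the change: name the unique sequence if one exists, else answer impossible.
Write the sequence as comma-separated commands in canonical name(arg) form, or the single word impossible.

key: cell and facing (now N) both changed — the 3 commands mix motion and turning
start: x=1 y=3 heading=E
t=1 straight(4) ⇒ x=5 y=3 heading=E
t=2 straight(4) ⇒ x=9 y=3 heading=E
t=3 spin(left) ⇒ x=9 y=3 heading=N
no rival 3-sequence matches.

straight(4), straight(4), spin(left)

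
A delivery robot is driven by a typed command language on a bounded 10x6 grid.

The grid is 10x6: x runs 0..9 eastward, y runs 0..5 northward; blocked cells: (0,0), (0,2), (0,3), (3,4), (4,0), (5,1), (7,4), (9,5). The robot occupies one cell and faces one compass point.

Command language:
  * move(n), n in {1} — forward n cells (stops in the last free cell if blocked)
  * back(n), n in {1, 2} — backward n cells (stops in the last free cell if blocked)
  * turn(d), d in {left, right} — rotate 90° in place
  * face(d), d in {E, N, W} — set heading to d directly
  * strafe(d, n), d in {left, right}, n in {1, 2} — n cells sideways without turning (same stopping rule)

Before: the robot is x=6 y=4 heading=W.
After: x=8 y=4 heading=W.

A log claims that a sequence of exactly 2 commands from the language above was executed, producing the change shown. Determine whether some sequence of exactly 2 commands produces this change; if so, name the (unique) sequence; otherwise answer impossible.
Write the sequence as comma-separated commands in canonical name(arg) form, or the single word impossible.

impossible

all 144 sequences checked — none match.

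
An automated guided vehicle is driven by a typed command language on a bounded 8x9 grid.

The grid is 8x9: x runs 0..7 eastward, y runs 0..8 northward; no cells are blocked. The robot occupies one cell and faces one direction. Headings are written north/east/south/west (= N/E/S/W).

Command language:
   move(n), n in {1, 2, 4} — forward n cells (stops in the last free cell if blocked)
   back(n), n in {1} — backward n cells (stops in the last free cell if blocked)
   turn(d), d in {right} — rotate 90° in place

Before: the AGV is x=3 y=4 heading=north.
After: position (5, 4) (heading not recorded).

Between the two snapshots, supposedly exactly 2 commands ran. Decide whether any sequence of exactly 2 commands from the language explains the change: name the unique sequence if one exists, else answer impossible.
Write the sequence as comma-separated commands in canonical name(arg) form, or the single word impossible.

key: running move(2) before turn(right) would end elsewhere — order is forced
from: x=3 y=4 heading=north
t=1 turn(right) ⇒ x=3 y=4 heading=east
t=2 move(2) ⇒ x=5 y=4 heading=east
no other 2-command option fits: unique.

turn(right), move(2)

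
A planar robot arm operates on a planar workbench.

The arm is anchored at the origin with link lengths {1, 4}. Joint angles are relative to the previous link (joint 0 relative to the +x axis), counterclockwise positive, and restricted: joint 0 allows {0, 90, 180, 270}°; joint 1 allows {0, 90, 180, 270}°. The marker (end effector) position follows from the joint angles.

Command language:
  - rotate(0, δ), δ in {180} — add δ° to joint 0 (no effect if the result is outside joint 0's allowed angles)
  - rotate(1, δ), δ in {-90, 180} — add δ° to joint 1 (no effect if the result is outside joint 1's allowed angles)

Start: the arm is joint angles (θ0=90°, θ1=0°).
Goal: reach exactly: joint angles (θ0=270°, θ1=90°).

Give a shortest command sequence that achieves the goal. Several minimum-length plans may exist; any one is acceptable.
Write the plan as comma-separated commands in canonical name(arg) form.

rotate(1, 180), rotate(1, -90), rotate(0, 180)

start: joint angles (θ0=90°, θ1=0°)
step 1 (rotate(1, 180)): joint angles (θ0=90°, θ1=180°)
step 2 (rotate(1, -90)): joint angles (θ0=90°, θ1=90°)
step 3 (rotate(0, 180)): joint angles (θ0=270°, θ1=90°)
minimal: 3 command(s), checked below 3.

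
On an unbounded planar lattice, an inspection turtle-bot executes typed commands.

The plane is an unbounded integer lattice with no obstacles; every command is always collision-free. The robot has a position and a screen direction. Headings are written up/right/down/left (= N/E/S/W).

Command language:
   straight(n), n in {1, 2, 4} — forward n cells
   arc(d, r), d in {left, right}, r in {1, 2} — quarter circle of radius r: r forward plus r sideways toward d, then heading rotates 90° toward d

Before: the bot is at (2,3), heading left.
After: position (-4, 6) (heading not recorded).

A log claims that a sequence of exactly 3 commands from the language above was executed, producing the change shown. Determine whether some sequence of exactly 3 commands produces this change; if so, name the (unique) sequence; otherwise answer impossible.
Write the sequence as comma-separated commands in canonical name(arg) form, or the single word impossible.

straight(4), arc(right, 2), straight(1)

key: order matters: swapping straight(4) and straight(1) lands elsewhere
t0: at (2,3), heading left
step 1 (straight(4)): at (-2,3), heading left
step 2 (arc(right, 2)): at (-4,5), heading up
step 3 (straight(1)): at (-4,6), heading up
all 343 alternatives checked — unique.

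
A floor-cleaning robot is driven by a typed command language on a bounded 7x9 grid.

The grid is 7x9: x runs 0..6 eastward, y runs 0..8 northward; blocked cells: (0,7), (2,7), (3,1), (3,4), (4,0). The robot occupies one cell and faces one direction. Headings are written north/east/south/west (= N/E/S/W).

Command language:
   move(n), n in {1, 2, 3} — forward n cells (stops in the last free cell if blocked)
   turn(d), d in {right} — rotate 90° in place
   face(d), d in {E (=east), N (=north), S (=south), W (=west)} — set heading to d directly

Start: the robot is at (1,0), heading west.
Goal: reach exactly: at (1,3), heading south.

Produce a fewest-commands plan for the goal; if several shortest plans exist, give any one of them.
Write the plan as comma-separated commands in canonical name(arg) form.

turn(right), move(3), face(S)

from: at (1,0), heading west
[1] after turn(right): at (1,0), heading north
[2] after move(3): at (1,3), heading north
[3] after face(S): at (1,3), heading south
shorter routes all fall short; 3 is best.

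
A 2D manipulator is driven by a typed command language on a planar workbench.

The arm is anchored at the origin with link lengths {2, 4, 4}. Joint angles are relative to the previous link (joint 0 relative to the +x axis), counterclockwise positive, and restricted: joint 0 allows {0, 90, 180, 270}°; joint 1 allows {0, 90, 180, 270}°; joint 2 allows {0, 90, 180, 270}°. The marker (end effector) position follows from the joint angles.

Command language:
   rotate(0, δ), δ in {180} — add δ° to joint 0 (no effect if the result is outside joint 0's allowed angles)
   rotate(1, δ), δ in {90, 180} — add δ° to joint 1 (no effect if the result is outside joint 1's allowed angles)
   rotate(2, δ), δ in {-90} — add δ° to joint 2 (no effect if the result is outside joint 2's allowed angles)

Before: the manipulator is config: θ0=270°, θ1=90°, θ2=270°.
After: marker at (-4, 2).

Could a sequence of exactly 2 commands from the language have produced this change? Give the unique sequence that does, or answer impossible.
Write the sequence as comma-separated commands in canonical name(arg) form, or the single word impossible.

rotate(1, 90), rotate(1, 90)

begin: config: θ0=270°, θ1=90°, θ2=270°
1. rotate(1, 90) → config: θ0=270°, θ1=180°, θ2=270°
2. rotate(1, 90) → config: θ0=270°, θ1=270°, θ2=270°
uniquely the one of 16 2-step routes that fits.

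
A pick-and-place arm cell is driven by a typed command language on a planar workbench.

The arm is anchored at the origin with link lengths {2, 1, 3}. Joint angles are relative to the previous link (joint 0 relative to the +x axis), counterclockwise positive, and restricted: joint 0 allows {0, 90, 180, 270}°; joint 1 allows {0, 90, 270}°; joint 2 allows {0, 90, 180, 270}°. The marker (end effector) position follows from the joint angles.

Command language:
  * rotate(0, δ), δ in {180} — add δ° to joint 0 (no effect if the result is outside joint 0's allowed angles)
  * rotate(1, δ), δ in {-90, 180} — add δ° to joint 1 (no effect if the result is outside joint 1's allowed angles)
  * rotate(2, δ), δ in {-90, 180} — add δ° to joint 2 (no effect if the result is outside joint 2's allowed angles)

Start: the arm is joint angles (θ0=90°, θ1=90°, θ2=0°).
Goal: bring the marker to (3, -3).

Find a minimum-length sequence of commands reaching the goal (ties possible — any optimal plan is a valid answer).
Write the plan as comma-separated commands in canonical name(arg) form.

rotate(0, 180), rotate(2, -90), rotate(2, 180), rotate(1, -90)

start: joint angles (θ0=90°, θ1=90°, θ2=0°)
step 1 (rotate(0, 180)): joint angles (θ0=270°, θ1=90°, θ2=0°)
step 2 (rotate(2, -90)): joint angles (θ0=270°, θ1=90°, θ2=270°)
step 3 (rotate(2, 180)): joint angles (θ0=270°, θ1=90°, θ2=90°)
step 4 (rotate(1, -90)): joint angles (θ0=270°, θ1=0°, θ2=90°)
nothing shorter than 4 reaches the goal.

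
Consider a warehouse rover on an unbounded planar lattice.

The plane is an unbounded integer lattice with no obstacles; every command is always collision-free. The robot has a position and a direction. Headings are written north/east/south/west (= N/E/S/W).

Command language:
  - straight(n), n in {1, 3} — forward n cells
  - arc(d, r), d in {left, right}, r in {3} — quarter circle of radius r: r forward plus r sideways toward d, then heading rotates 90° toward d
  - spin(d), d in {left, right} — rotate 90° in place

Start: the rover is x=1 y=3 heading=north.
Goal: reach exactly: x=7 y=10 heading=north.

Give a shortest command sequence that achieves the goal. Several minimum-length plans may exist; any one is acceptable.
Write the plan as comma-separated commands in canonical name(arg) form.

initial: x=1 y=3 heading=north
1. arc(right, 3) → x=4 y=6 heading=east
2. arc(left, 3) → x=7 y=9 heading=north
3. straight(1) → x=7 y=10 heading=north
no 2-step plan works, so 3 is optimal.

arc(right, 3), arc(left, 3), straight(1)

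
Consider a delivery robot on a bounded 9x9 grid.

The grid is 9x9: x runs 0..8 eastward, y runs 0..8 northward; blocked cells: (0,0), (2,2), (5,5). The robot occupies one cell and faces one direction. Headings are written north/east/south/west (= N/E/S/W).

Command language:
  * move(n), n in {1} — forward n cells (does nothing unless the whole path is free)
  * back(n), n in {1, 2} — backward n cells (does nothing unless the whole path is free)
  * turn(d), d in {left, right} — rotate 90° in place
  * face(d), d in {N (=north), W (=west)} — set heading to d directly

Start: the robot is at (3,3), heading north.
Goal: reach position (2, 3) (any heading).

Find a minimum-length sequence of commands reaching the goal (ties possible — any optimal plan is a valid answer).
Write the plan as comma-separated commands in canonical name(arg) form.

turn(left), move(1)

from: at (3,3), heading north
t=1 turn(left) ⇒ at (3,3), heading west
t=2 move(1) ⇒ at (2,3), heading west
nothing shorter than 2 reaches the goal.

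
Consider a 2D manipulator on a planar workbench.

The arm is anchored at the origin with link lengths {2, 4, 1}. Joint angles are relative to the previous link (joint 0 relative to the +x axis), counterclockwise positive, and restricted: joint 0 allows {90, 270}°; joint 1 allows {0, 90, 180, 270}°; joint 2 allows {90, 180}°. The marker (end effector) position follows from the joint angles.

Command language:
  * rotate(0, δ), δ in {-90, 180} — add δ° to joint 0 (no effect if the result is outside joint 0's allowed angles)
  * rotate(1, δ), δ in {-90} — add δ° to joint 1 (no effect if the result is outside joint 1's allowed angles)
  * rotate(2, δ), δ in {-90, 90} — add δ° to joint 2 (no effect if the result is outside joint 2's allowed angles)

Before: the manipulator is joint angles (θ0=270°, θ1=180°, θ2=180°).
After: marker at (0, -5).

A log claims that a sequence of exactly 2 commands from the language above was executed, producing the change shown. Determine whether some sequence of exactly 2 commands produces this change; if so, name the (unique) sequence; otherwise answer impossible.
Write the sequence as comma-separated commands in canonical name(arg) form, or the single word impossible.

rotate(1, -90), rotate(1, -90)

from: joint angles (θ0=270°, θ1=180°, θ2=180°)
t=1 rotate(1, -90) ⇒ joint angles (θ0=270°, θ1=90°, θ2=180°)
t=2 rotate(1, -90) ⇒ joint angles (θ0=270°, θ1=0°, θ2=180°)
uniquely the one of 25 2-step routes that fits.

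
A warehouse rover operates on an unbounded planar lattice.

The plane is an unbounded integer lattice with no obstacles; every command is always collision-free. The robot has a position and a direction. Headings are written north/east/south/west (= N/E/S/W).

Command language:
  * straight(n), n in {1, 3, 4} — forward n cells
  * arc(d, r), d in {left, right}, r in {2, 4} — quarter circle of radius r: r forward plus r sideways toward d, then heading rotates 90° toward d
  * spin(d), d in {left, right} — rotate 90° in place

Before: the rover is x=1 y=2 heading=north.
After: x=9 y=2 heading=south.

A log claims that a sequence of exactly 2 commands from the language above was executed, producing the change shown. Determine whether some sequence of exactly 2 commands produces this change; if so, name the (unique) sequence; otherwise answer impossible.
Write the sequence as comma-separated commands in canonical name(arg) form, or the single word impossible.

key: position moved to (9,2) AND the heading swung to S — translation plus rotation needed
start: x=1 y=2 heading=north
step 1 (arc(right, 4)): x=5 y=6 heading=east
step 2 (arc(right, 4)): x=9 y=2 heading=south
uniquely the one of 81 2-step routes that fits.

arc(right, 4), arc(right, 4)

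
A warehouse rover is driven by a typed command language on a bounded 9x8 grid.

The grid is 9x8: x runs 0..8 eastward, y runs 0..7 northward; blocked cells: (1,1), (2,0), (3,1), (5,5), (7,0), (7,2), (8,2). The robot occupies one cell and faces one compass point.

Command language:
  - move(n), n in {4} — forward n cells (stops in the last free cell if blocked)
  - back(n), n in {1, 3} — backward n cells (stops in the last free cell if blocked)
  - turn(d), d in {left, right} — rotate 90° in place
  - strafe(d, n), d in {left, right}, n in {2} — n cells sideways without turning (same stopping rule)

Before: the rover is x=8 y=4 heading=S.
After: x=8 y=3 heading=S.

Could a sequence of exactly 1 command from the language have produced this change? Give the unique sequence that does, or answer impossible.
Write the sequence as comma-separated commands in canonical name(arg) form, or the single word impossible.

key: move(4) is stopped early by the blocked cell at (8,2)
from: x=8 y=4 heading=S
[1] after move(4): x=8 y=3 heading=S
uniquely the one of 7 1-step routes that fits.

move(4)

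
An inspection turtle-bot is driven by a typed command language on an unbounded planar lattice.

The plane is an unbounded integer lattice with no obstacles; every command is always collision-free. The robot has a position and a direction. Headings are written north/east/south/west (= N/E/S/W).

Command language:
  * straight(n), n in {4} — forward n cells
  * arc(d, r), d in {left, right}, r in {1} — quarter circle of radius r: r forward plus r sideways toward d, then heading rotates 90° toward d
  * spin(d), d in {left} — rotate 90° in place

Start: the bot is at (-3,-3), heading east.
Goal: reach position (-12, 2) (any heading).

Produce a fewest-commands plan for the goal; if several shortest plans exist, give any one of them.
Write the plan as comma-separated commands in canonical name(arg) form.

spin(left), straight(4), arc(left, 1), straight(4), straight(4)

initial: at (-3,-3), heading east
[1] after spin(left): at (-3,-3), heading north
[2] after straight(4): at (-3,1), heading north
[3] after arc(left, 1): at (-4,2), heading west
[4] after straight(4): at (-8,2), heading west
[5] after straight(4): at (-12,2), heading west
no 4-step plan works, so 5 is optimal.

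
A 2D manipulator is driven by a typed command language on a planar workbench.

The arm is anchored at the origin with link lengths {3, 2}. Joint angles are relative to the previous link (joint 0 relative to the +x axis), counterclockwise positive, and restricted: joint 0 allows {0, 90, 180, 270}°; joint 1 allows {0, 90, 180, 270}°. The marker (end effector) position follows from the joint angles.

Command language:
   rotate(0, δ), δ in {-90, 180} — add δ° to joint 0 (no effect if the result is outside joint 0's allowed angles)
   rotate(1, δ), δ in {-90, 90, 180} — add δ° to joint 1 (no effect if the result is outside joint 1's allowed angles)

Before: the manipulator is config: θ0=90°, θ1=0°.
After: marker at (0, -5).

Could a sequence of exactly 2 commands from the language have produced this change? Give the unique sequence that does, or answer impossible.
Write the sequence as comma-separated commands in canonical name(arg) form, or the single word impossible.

rotate(0, -90), rotate(0, -90)

from: config: θ0=90°, θ1=0°
step 1 (rotate(0, -90)): config: θ0=0°, θ1=0°
step 2 (rotate(0, -90)): config: θ0=270°, θ1=0°
no rival 2-sequence matches.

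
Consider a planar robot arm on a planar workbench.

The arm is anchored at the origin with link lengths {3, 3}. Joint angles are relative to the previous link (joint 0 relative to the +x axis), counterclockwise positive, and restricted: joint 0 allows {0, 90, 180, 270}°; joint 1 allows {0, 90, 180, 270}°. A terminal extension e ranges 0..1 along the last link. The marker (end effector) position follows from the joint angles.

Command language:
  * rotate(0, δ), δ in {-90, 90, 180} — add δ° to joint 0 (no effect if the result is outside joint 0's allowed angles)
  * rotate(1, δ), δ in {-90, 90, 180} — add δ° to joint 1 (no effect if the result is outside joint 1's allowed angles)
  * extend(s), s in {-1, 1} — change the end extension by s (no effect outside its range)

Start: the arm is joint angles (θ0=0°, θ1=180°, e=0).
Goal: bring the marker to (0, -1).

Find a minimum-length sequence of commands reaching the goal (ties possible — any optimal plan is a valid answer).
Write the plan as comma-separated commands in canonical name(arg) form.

initial: joint angles (θ0=0°, θ1=180°, e=0)
1. rotate(0, 90) → joint angles (θ0=90°, θ1=180°, e=0)
2. extend(1) → joint angles (θ0=90°, θ1=180°, e=1)
nothing shorter than 2 reaches the goal.

rotate(0, 90), extend(1)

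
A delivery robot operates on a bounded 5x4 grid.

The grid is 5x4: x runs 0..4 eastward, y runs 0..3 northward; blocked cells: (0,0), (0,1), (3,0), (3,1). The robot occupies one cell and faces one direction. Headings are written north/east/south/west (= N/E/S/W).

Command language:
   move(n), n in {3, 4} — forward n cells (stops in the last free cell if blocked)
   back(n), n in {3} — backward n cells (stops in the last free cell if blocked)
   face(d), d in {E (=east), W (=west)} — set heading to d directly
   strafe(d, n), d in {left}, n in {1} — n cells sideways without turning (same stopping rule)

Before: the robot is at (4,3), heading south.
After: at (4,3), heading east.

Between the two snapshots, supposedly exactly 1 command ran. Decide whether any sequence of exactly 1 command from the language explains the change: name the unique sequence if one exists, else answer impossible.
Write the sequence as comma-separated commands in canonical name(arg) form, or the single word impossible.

key: (4,3) unchanged — the single command moves nothing
from: at (4,3), heading south
step 1 (face(E)): at (4,3), heading east
all 6 alternatives checked — unique.

face(E)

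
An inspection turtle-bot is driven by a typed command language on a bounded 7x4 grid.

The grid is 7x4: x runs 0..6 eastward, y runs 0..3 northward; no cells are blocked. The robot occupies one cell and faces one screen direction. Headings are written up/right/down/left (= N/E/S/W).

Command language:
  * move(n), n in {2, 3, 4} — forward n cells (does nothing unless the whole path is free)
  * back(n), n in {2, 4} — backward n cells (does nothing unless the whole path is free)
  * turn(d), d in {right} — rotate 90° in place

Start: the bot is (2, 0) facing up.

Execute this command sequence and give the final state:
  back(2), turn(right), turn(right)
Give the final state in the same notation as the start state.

(2, 0) facing down

initial: (2, 0) facing up
1. back(2) → (2, 0) facing up
2. turn(right) → (2, 0) facing right
3. turn(right) → (2, 0) facing down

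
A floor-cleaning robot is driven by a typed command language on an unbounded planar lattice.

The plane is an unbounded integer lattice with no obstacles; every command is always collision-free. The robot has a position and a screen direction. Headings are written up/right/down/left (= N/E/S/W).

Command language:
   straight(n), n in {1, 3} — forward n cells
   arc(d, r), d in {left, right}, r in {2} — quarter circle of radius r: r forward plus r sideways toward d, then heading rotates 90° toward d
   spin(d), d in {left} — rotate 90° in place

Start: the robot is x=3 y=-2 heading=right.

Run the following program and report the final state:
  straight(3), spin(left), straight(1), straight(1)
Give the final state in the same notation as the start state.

initial: x=3 y=-2 heading=right
step 1 (straight(3)): x=6 y=-2 heading=right
step 2 (spin(left)): x=6 y=-2 heading=up
step 3 (straight(1)): x=6 y=-1 heading=up
step 4 (straight(1)): x=6 y=0 heading=up

x=6 y=0 heading=up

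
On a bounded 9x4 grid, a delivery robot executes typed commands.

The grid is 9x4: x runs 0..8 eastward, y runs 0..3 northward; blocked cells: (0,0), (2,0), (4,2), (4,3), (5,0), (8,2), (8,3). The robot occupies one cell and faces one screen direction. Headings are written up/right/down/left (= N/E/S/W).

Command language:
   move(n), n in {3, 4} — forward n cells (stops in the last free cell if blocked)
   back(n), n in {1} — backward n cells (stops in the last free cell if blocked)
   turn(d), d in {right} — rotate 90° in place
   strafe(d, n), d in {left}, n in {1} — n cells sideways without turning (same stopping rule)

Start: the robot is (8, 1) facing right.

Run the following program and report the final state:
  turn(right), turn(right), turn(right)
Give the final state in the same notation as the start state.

(8, 1) facing up

start: (8, 1) facing right
[1] after turn(right): (8, 1) facing down
[2] after turn(right): (8, 1) facing left
[3] after turn(right): (8, 1) facing up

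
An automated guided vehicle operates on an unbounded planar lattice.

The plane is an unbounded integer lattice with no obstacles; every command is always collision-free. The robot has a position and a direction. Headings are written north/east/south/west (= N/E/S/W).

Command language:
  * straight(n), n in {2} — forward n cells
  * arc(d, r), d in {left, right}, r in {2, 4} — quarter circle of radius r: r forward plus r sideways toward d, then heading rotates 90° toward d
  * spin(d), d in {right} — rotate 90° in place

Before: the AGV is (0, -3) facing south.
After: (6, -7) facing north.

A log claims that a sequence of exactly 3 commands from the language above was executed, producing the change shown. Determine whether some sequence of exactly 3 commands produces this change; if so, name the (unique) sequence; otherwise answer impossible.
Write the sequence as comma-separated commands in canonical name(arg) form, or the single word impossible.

key: order matters: swapping straight(2) and arc(left, 2) lands elsewhere
t0: (0, -3) facing south
[1] after straight(2): (0, -5) facing south
[2] after arc(left, 4): (4, -9) facing east
[3] after arc(left, 2): (6, -7) facing north
no rival 3-sequence matches.

straight(2), arc(left, 4), arc(left, 2)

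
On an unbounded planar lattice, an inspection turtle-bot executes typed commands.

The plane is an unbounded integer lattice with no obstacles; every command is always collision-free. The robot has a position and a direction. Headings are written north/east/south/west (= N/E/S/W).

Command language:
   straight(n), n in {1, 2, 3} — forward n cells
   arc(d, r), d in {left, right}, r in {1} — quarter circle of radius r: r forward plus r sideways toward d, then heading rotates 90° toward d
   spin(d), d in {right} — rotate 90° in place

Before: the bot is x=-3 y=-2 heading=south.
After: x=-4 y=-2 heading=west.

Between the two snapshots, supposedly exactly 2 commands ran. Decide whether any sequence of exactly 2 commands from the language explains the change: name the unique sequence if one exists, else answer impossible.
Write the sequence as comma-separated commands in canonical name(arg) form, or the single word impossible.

spin(right), straight(1)

key: running straight(1) before spin(right) would end elsewhere — order is forced
start: x=-3 y=-2 heading=south
t=1 spin(right) ⇒ x=-3 y=-2 heading=west
t=2 straight(1) ⇒ x=-4 y=-2 heading=west
no other 2-command option fits: unique.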